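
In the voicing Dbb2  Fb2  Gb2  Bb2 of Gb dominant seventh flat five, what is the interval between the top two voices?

Those voices are Gb2 and Bb2.
Gb up to Bb spans 3 letter names and 4 semitones — a major third.

major 3rd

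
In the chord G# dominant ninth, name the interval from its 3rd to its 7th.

G#9 (G# dominant ninth): G#, B#, D#, F#, A#.
That puts B# below F#.
5 letter names make it a fifth; at 6 semitones (a half step narrower than perfect) the quality is diminished.
This 3–7 tritone is the characteristic tension at the heart of the dominant sound.

diminished fifth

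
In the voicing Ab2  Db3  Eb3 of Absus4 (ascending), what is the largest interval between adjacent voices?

Adjacent intervals: Ab2→Db3 = perfect fourth; Db3→Eb3 = major second.
The largest is Ab2 to Db3, a perfect fourth (5 semitones).

perfect 4th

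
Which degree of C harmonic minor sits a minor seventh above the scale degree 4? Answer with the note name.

Eb

The scale is C D Eb F G Ab B.
The scale degree 4 is F; a minor seventh above that is Eb — scale degree 3.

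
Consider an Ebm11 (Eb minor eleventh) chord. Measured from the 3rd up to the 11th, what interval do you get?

major ninth

Ebm11: Eb Gb Bb Db F Ab.
3rd = Gb; 11th = Ab.
Counting 9 letters and 14 half steps from Gb gives a major ninth.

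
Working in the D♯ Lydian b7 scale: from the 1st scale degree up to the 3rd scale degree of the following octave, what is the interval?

major tenth

Spelling the D♯ Lydian b7 scale: D♯ E♯ F𝄪 G𝄪 A♯ B♯ C♯.
So we need the interval from D♯ up to F𝄪.
From D♯ to F𝄪 is 16 semitones, exactly the major tenth.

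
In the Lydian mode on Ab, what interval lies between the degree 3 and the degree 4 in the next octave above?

Spelling the Lydian mode on Ab: Ab Bb C D Eb F G.
Degree 3 = C; degree 4 (up an octave) = D.
C up to D spans 9 letter names and 14 semitones — a major ninth.

major 9th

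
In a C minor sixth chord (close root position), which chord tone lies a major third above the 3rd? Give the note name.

The chord tones of Cmin6 (C minor sixth) are C, Eb, G, A.
The 3rd is Eb. A major third above Eb is G.
G is the chord's 5th.

G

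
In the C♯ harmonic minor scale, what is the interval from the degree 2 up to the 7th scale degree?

major sixth

The scale runs C♯ D♯ E F♯ G♯ A B♯.
Degree 2 = D♯; scale degree 7 = B♯.
From D♯ to B♯ is 9 semitones, exactly the major sixth.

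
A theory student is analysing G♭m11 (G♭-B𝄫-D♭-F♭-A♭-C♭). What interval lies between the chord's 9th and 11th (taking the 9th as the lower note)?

m3

The 9th is A♭ and the 11th is C♭.
3 letter names make it a third; at 3 semitones (a half step narrower than major) the quality is minor.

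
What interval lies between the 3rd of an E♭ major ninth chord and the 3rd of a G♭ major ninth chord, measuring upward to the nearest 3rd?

minor 3rd

The 3rd of E♭ major ninth is G; the 3rd of G♭ major ninth is B♭.
G up to B♭ is 3 semitones, a half step narrower than a major third, so the interval is minor.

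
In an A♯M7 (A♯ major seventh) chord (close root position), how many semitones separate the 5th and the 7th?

The chord tones of A♯M7 (A♯ major seventh) are A♯-C𝄪-E♯-G𝄪.
E♯ to G𝄪 is a major third: 4 semitones.

4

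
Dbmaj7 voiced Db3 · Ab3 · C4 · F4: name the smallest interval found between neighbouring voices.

M3

Adjacent intervals: Db3→Ab3 = perfect fifth; Ab3→C4 = major third; C4→F4 = perfect fourth.
The smallest is Ab3 to C4, a major third (4 semitones).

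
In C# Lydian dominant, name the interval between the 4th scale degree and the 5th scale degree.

The scale runs C# D# E# F## G# A# B.
That puts F## below G#.
From F## to G#: 1 semitone over a second = minor.

m2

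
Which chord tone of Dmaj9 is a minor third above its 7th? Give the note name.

Dmaj9 (D major ninth) is spelled D F# A C# E.
The 7th is C#. A minor third above C# is E.
E is the chord's 9th.

E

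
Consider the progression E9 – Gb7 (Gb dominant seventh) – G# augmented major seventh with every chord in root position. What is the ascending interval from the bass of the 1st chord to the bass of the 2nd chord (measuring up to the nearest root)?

The roots are E and Gb.
3 letter names make it a third; at 2 semitones (a whole step narrower than major) the quality is diminished.

diminished third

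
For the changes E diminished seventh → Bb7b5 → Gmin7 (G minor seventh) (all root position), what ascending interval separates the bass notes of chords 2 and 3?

The roots are Bb and G.
Counting 6 letters and 9 half steps from Bb gives a major sixth.

major sixth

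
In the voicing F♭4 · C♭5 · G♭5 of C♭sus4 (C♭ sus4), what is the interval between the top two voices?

perfect 5th

Those voices are C♭5 and G♭5.
From C♭ to G♭ is 7 semitones, exactly the perfect fifth.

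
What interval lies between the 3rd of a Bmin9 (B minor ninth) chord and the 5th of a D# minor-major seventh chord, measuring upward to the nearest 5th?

Bmin9 (B minor ninth) has D as its 3rd, and D# minor-major seventh has A# as its 5th.
From D to A#: 8 semitones over a fifth = augmented.

augmented 5th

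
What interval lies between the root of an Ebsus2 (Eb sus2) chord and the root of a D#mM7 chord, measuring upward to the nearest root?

augmented seventh

The root of Ebsus2 (Eb sus2) is Eb; the root of D#mM7 is D#.
7 letter names make it a seventh; at 12 semitones (a half step wider than major) the quality is augmented.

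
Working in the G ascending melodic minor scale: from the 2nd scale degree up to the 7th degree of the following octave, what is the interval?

M13

The scale runs G A Bb C D E F#.
So we need the interval from A up to F#.
Counting 13 letters and 21 half steps from A gives a major thirteenth.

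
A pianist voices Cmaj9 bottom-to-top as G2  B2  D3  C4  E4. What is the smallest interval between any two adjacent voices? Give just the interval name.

minor third

Adjacent intervals: G2→B2 = major third; B2→D3 = minor third; D3→C4 = minor seventh; C4→E4 = major third.
The smallest is B2 to D3, a minor third (3 semitones).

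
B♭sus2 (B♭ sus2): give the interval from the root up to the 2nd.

major second

Spelling the chord: B♭–C–F.
Root = B♭; 2nd = C.
B♭ up to C spans 2 letter names and 2 semitones — a major second.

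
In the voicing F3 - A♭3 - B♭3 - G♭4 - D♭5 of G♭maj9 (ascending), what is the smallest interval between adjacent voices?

major second

Adjacent intervals: F3→A♭3 = minor third; A♭3→B♭3 = major second; B♭3→G♭4 = minor sixth; G♭4→D♭5 = perfect fifth.
The smallest is A♭3 to B♭3, a major second (2 semitones).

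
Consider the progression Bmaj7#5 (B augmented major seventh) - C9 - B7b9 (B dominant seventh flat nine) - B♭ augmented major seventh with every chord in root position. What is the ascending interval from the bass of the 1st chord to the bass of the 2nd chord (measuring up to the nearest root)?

minor second

The roots are B and C.
2 letter names make it a second; at 1 semitone (a half step narrower than major) the quality is minor.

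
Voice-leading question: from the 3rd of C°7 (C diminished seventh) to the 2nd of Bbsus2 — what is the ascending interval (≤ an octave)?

The 3rd of C°7 (C diminished seventh) is Eb; the 2nd of Bbsus2 is C.
Eb up to C spans 6 letter names and 9 semitones — a major sixth.

major sixth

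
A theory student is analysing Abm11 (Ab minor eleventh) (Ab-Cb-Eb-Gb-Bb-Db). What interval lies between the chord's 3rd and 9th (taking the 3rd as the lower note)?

major seventh

That puts Cb below Bb.
Counting 7 letters and 11 half steps from Cb gives a major seventh.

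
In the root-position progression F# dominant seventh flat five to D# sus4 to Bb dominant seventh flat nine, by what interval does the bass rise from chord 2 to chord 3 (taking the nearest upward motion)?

diminished sixth

The roots are D# and Bb.
D# up to Bb is 7 semitones, a whole step narrower than a major sixth, so the interval is diminished.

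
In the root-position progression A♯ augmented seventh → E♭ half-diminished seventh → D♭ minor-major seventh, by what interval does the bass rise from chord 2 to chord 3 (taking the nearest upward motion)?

minor 7th

The roots are E♭ and D♭.
E♭ up to D♭ is 10 semitones, a half step narrower than a major seventh, so the interval is minor.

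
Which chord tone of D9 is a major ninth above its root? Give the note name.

Spelling the chord: D-F#-A-C-E.
The root is D. A major ninth above D is E.
E is the chord's 9th.

E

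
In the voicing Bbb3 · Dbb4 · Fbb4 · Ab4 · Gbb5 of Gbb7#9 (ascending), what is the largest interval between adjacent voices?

diminished 7th

Adjacent intervals: Bbb3→Dbb4 = minor third; Dbb4→Fbb4 = minor third; Fbb4→Ab4 = augmented third; Ab4→Gbb5 = diminished seventh.
The largest is Ab4 to Gbb5, a diminished seventh (9 semitones).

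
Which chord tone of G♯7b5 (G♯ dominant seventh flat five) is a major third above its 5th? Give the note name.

F#

G♯ dominant seventh flat five is spelled G♯–B♯–D–F♯.
The 5th is D. A major third above D is F♯.
F♯ is the chord's 7th.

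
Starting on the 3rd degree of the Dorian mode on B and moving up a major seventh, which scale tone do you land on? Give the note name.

The scale is B C# D E F# G# A.
The 3rd degree is D; a major seventh above that is C# — scale degree 2.

C#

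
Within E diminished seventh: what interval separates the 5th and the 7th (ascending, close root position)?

minor third

The chord tones of E°7 are E-G-Bb-Db.
So we need the interval from Bb up to Db.
Bb up to Db is 3 semitones, a half step narrower than a major third, so the interval is minor.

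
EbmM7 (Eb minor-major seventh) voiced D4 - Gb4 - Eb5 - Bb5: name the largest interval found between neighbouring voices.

major sixth

Adjacent intervals: D4→Gb4 = diminished fourth; Gb4→Eb5 = major sixth; Eb5→Bb5 = perfect fifth.
The largest is Gb4 to Eb5, a major sixth (9 semitones).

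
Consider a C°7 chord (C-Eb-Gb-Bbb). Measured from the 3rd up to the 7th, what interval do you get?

diminished fifth

So we need the interval from Eb up to Bbb.
From Eb to Bbb: 6 semitones over a fifth = diminished.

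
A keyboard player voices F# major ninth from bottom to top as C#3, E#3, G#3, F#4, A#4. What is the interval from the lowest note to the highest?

major thirteenth

The outer voices are C#3 and A#4.
C# up to A# spans 13 letter names and 21 semitones — a major thirteenth.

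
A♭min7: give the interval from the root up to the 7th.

m7

The chord tones of A♭m7 are A♭, C♭, E♭, G♭.
The root is A♭ and the 7th is G♭.
From A♭ to G♭: 10 semitones over a seventh = minor.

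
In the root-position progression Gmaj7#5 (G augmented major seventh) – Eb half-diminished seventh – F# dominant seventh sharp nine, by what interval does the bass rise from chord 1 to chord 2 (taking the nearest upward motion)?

minor sixth

The roots are G and Eb.
6 letter names make it a sixth; at 8 semitones (a half step narrower than major) the quality is minor.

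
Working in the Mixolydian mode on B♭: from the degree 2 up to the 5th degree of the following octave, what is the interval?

perfect 11th

B♭ mixolydian: B♭ C D E♭ F G A♭.
Degree 2 = C; 5th degree (up an octave) = F.
Counting 11 letters and 17 half steps from C gives a perfect eleventh.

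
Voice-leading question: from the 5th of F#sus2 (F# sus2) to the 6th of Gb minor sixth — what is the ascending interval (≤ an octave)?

The 5th of F#sus2 (F# sus2) is C#; the 6th of Gb minor sixth is Eb.
C# up to Eb is 2 semitones, a whole step narrower than a major third, so the interval is diminished.

diminished third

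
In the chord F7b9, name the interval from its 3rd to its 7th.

F7b9 (F dominant seventh flat nine): F A C E♭ G♭.
That puts A below E♭.
5 letter names make it a fifth; at 6 semitones (a half step narrower than perfect) the quality is diminished.

diminished 5th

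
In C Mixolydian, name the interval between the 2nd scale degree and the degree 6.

C mixolydian: C D E F G A Bb.
So we need the interval from D up to A.
Counting 5 letters and 7 half steps from D gives a perfect fifth.

perfect 5th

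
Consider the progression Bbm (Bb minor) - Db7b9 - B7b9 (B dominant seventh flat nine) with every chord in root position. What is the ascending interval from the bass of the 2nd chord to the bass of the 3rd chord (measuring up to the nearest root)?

augmented 6th

The roots are Db and B.
From Db to B: 10 semitones over a sixth = augmented.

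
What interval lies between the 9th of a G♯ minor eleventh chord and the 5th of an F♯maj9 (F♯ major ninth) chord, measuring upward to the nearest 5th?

G♯ minor eleventh has A♯ as its 9th, and F♯maj9 (F♯ major ninth) has C♯ as its 5th.
A♯ up to C♯ is 3 semitones, a half step narrower than a major third, so the interval is minor.

m3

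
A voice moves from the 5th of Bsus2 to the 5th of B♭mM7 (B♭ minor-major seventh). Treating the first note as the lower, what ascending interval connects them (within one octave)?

Bsus2 has F♯ as its 5th, and B♭mM7 (B♭ minor-major seventh) has F as its 5th.
F♯ up to F is 11 semitones, a half step narrower than a perfect octave, so the interval is diminished.

diminished octave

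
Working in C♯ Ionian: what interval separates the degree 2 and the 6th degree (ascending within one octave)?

C♯ major: C♯ D♯ E♯ F♯ G♯ A♯ B♯.
So we need the interval from D♯ up to A♯.
From D♯ to A♯ is 7 semitones, exactly the perfect fifth.

P5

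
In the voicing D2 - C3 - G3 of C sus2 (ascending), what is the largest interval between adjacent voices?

minor seventh

Adjacent intervals: D2→C3 = minor seventh; C3→G3 = perfect fifth.
The largest is D2 to C3, a minor seventh (10 semitones).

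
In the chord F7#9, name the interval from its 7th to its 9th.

augmented 3rd

F7#9 is spelled F, A, C, Eb, G#.
That puts Eb below G#.
From Eb to G#: 5 semitones over a third = augmented.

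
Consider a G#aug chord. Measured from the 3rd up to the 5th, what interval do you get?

major third

Spelling the chord: G#, B#, D##.
That puts B# below D##.
Counting 3 letters and 4 half steps from B# gives a major third.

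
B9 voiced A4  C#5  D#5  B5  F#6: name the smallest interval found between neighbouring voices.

Adjacent intervals: A4→C#5 = major third; C#5→D#5 = major second; D#5→B5 = minor sixth; B5→F#6 = perfect fifth.
The smallest is C#5 to D#5, a major second (2 semitones).

major second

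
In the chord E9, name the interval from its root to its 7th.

m7

The chord tones of E9 (E dominant ninth) are E G♯ B D F♯.
Root = E; 7th = D.
E up to D is 10 semitones, a half step narrower than a major seventh, so the interval is minor.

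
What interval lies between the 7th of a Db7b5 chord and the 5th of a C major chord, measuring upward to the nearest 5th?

Db7b5 has Cb as its 7th, and C major has G as its 5th.
Cb up to G is 8 semitones, a half step wider than a perfect fifth, so the interval is augmented.

augmented fifth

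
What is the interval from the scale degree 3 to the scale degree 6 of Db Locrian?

P4

Spelling Db Locrian: Db Ebb Fb Gb Abb Bbb Cb.
So we need the interval from Fb up to Bbb.
Fb up to Bbb spans 4 letter names and 5 semitones — a perfect fourth.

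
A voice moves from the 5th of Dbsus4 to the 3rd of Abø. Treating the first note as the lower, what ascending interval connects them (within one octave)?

The 5th of Dbsus4 is Ab; the 3rd of Abø is Cb.
From Ab to Cb: 3 semitones over a third = minor.

minor 3rd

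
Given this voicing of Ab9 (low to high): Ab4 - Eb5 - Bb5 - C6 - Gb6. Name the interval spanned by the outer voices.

The outer voices are Ab4 and Gb6.
14 letter names make it a fourteenth; at 22 semitones (a half step narrower than major) the quality is minor.

minor fourteenth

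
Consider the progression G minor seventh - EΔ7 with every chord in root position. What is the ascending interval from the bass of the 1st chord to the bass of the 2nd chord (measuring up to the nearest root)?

major sixth

The roots are G and E.
G up to E spans 6 letter names and 9 semitones — a major sixth.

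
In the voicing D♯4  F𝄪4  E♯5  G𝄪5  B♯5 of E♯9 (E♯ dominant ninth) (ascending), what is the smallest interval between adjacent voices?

m3

Adjacent intervals: D♯4→F𝄪4 = major third; F𝄪4→E♯5 = minor seventh; E♯5→G𝄪5 = major third; G𝄪5→B♯5 = minor third.
The smallest is G𝄪5 to B♯5, a minor third (3 semitones).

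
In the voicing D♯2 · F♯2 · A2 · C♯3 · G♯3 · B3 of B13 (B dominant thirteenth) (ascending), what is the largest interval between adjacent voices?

perfect fifth

Adjacent intervals: D♯2→F♯2 = minor third; F♯2→A2 = minor third; A2→C♯3 = major third; C♯3→G♯3 = perfect fifth; G♯3→B3 = minor third.
The largest is C♯3 to G♯3, a perfect fifth (7 semitones).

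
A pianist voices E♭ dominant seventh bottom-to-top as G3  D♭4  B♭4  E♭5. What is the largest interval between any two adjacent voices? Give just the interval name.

major 6th

Adjacent intervals: G3→D♭4 = diminished fifth; D♭4→B♭4 = major sixth; B♭4→E♭5 = perfect fourth.
The largest is D♭4 to B♭4, a major sixth (9 semitones).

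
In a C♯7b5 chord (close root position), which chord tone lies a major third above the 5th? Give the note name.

B

Spelling the chord: C♯, E♯, G, B.
The 5th is G. A major third above G is B.
B is the chord's 7th.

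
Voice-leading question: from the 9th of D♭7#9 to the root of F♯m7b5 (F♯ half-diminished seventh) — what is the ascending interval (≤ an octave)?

The 9th of D♭7#9 is E; the root of F♯m7b5 (F♯ half-diminished seventh) is F♯.
From E to F♯ is 2 semitones, exactly the major second.

major second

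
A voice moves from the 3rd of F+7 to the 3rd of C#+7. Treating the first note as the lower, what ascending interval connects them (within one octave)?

F+7 has A as its 3rd, and C#+7 has E# as its 3rd.
From A to E#: 8 semitones over a fifth = augmented.

augmented fifth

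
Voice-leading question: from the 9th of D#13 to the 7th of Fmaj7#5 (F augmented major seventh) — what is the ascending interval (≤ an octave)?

d8

D#13 has E# as its 9th, and Fmaj7#5 (F augmented major seventh) has E as its 7th.
From E# to E: 11 semitones over an octave = diminished.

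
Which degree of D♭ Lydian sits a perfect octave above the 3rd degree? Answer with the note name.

The scale is D♭ E♭ F G A♭ B♭ C.
The 3rd degree is F; a perfect octave above that is F — scale degree 3.

F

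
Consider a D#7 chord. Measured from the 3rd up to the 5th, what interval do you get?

minor third

The chord tones of D# dominant seventh are D#–F##–A#–C#.
So we need the interval from F## up to A#.
From F## to A#: 3 semitones over a third = minor.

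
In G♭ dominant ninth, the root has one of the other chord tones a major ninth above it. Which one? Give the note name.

Ab

G♭9 is spelled G♭ B♭ D♭ F♭ A♭.
The root is G♭. A major ninth above G♭ is A♭.
A♭ is the chord's 9th.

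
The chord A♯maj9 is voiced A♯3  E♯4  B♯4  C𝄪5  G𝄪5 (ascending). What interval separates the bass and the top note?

major fourteenth

The outer voices are A♯3 and G𝄪5.
A♯ up to G𝄪 spans 14 letter names and 23 semitones — a major fourteenth.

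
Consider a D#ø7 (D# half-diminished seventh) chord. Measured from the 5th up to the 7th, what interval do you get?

D#m7b5: D#–F#–A–C#.
The 5th is A and the 7th is C#.
Counting 3 letters and 4 half steps from A gives a major third.

major third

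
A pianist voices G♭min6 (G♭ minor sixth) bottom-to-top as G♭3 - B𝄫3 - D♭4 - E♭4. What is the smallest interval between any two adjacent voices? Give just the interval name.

Adjacent intervals: G♭3→B𝄫3 = minor third; B𝄫3→D♭4 = major third; D♭4→E♭4 = major second.
The smallest is D♭4 to E♭4, a major second (2 semitones).

major second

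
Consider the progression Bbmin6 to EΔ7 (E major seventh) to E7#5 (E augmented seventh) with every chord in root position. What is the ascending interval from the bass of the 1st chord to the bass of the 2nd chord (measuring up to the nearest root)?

The roots are Bb and E.
4 letter names make it a fourth; at 6 semitones (a half step wider than perfect) the quality is augmented.

augmented 4th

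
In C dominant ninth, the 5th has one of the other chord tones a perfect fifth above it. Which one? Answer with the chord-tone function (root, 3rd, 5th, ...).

9th

C9: C, E, G, Bb, D.
The 5th is G. A perfect fifth above G is D.
D is the chord's 9th.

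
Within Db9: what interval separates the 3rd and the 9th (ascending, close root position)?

Db9 (Db dominant ninth) is spelled Db, F, Ab, Cb, Eb.
So we need the interval from F up to Eb.
7 letter names make it a seventh; at 10 semitones (a half step narrower than major) the quality is minor.

minor 7th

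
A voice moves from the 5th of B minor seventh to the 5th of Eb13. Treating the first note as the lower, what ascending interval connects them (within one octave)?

diminished fourth

The 5th of B minor seventh is F#; the 5th of Eb13 is Bb.
F# up to Bb is 4 semitones, a half step narrower than a perfect fourth, so the interval is diminished.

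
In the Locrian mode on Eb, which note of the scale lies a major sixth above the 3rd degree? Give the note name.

Eb

The scale is Eb Fb Gb Ab Bbb Cb Db.
The 3rd degree is Gb; a major sixth above that is Eb — scale degree 1.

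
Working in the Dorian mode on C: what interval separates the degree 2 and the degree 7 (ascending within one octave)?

minor sixth

C dorian: C D Eb F G A Bb.
The degree 2 is D and the scale degree 7 is Bb.
D up to Bb is 8 semitones, a half step narrower than a major sixth, so the interval is minor.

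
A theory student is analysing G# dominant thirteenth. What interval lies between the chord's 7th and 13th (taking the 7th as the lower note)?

G#13: G# B# D# F# A# E#.
So we need the interval from F# up to E#.
Counting 7 letters and 11 half steps from F# gives a major seventh.

major seventh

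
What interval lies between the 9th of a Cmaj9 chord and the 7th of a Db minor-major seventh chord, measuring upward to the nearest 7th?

m7

The 9th of Cmaj9 is D; the 7th of Db minor-major seventh is C.
D up to C is 10 semitones, a half step narrower than a major seventh, so the interval is minor.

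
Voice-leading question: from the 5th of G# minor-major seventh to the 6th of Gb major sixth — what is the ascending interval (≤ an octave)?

The 5th of G# minor-major seventh is D#; the 6th of Gb major sixth is Eb.
D# up to Eb is 0 semitones, a whole step narrower than a major second, so the interval is diminished.

diminished second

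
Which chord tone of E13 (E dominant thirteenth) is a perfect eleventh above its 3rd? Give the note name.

C#

Spelling the chord: E–G♯–B–D–F♯–C♯.
The 3rd is G♯. A perfect eleventh above G♯ is C♯.
C♯ is the chord's 13th.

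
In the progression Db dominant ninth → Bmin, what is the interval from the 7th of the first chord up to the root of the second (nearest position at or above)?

augmented seventh

The 7th of Db dominant ninth is Cb; the root of Bmin is B.
7 letter names make it a seventh; at 12 semitones (a half step wider than major) the quality is augmented.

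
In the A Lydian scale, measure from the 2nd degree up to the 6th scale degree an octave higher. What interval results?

perfect twelfth

A lydian: A B C# D# E F# G#.
2nd degree = B; 6th scale degree (up an octave) = F#.
B up to F# spans 12 letter names and 19 semitones — a perfect twelfth.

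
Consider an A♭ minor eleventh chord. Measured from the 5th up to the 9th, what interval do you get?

The chord tones of A♭m11 are A♭–C♭–E♭–G♭–B♭–D♭.
So we need the interval from E♭ up to B♭.
E♭ up to B♭ spans 5 letter names and 7 semitones — a perfect fifth.

perfect 5th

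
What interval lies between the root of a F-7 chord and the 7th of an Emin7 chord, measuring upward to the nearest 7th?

major 6th

The root of F-7 is F; the 7th of Emin7 is D.
F up to D spans 6 letter names and 9 semitones — a major sixth.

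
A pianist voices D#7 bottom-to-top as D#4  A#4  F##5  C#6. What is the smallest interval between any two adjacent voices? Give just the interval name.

d5

Adjacent intervals: D#4→A#4 = perfect fifth; A#4→F##5 = major sixth; F##5→C#6 = diminished fifth.
The smallest is F##5 to C#6, a diminished fifth (6 semitones).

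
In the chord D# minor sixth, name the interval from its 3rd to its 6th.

D#min6 is spelled D#, F#, A#, B#.
The 3rd is F# and the 6th is B#.
F# up to B# is 6 semitones, a half step wider than a perfect fourth, so the interval is augmented.

A4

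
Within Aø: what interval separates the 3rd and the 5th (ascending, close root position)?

A half-diminished seventh is spelled A-C-Eb-G.
So we need the interval from C up to Eb.
C up to Eb is 3 semitones, a half step narrower than a major third, so the interval is minor.

minor 3rd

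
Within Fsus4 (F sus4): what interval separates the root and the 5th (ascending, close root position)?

Spelling the chord: F–B♭–C.
The root is F and the 5th is C.
F up to C spans 5 letter names and 7 semitones — a perfect fifth.

perfect fifth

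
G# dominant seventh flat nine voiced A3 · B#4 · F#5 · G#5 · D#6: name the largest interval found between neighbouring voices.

augmented ninth

Adjacent intervals: A3→B#4 = augmented ninth; B#4→F#5 = diminished fifth; F#5→G#5 = major second; G#5→D#6 = perfect fifth.
The largest is A3 to B#4, an augmented ninth (15 semitones).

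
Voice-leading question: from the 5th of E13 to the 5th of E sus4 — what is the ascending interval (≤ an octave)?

The 5th of E13 is B; the 5th of E sus4 is B.
From B to B is 0 semitones, exactly the perfect unison.

perfect 1st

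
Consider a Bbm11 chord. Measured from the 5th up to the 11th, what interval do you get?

minor seventh

Spelling the chord: Bb–Db–F–Ab–C–Eb.
So we need the interval from F up to Eb.
7 letter names make it a seventh; at 10 semitones (a half step narrower than major) the quality is minor.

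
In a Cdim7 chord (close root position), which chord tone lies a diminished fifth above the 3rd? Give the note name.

Cdim7 is spelled C–E♭–G♭–B𝄫.
The 3rd is E♭. A diminished fifth above E♭ is B𝄫.
B𝄫 is the chord's 7th.

Bbb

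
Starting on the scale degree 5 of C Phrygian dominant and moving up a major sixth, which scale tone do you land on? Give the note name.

The scale is C D♭ E F G A♭ B♭.
The scale degree 5 is G; a major sixth above that is E — scale degree 3.

E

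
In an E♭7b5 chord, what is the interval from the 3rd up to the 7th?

E♭7b5: E♭-G-B𝄫-D♭.
3rd = G; 7th = D♭.
G up to D♭ is 6 semitones, a half step narrower than a perfect fifth, so the interval is diminished.

diminished 5th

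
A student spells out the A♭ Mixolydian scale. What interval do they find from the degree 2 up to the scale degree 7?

minor sixth

The scale runs A♭ B♭ C D♭ E♭ F G♭.
That puts B♭ below G♭.
From B♭ to G♭: 8 semitones over a sixth = minor.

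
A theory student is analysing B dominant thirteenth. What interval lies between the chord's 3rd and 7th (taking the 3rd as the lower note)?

B13 is spelled B-D#-F#-A-C#-G#.
That puts D# below A.
D# up to A is 6 semitones, a half step narrower than a perfect fifth, so the interval is diminished.

d5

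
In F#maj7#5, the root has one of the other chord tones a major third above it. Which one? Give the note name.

A#

The chord tones of F#maj7#5 are F#-A#-C##-E#.
The root is F#. A major third above F# is A#.
A# is the chord's 3rd.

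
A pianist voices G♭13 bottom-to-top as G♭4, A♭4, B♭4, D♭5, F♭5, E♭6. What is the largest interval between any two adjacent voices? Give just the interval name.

major 7th

Adjacent intervals: G♭4→A♭4 = major second; A♭4→B♭4 = major second; B♭4→D♭5 = minor third; D♭5→F♭5 = minor third; F♭5→E♭6 = major seventh.
The largest is F♭5 to E♭6, a major seventh (11 semitones).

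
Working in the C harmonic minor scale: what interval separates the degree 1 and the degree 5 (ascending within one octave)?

The scale runs C D Eb F G Ab B.
The degree 1 is C and the 5th scale degree is G.
Counting 5 letters and 7 half steps from C gives a perfect fifth.

perfect fifth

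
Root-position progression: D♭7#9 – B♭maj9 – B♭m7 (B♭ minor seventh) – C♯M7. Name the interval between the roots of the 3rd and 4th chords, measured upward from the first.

augmented second

The roots are B♭ and C♯.
2 letter names make it a second; at 3 semitones (a half step wider than major) the quality is augmented.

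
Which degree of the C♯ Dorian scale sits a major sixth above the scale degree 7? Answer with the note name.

The scale is C♯ D♯ E F♯ G♯ A♯ B.
The scale degree 7 is B; a major sixth above that is G♯ — scale degree 5.

G#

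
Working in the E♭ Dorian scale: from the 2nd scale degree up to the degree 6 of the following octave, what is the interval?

perfect 12th

The scale runs E♭ F G♭ A♭ B♭ C D♭.
The 2nd scale degree is F and the scale degree 6 (up an octave) is C.
Counting 12 letters and 19 half steps from F gives a perfect twelfth.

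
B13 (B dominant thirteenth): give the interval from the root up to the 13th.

B13 is spelled B-D#-F#-A-C#-G#.
That puts B below G#.
B up to G# spans 13 letter names and 21 semitones — a major thirteenth.

major thirteenth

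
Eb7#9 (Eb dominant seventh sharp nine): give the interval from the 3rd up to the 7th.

The chord tones of Eb dominant seventh sharp nine are Eb, G, Bb, Db, F#.
The 3rd is G and the 7th is Db.
G up to Db is 6 semitones, a half step narrower than a perfect fifth, so the interval is diminished.
That tritone between 3rd and 7th is what gives the dominant seventh its pull toward resolution.

d5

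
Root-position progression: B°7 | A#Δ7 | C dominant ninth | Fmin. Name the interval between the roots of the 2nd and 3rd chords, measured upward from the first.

The roots are A# and C.
From A# to C: 2 semitones over a third = diminished.

diminished third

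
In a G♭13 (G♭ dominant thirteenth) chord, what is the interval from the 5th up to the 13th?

M9

G♭13: G♭, B♭, D♭, F♭, A♭, E♭.
5th = D♭; 13th = E♭.
From D♭ to E♭ is 14 semitones, exactly the major ninth.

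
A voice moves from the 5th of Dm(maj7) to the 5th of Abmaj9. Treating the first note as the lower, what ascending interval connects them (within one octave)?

d5

Dm(maj7) has A as its 5th, and Abmaj9 has Eb as its 5th.
From A to Eb: 6 semitones over a fifth = diminished.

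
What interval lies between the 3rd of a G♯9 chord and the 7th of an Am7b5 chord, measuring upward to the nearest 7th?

G♯9 has B♯ as its 3rd, and Am7b5 has G as its 7th.
From B♯ to G: 7 semitones over a sixth = diminished.

diminished sixth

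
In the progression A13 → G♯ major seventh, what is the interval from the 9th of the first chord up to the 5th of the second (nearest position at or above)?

A13 has B as its 9th, and G♯ major seventh has D♯ as its 5th.
Counting 3 letters and 4 half steps from B gives a major third.

major 3rd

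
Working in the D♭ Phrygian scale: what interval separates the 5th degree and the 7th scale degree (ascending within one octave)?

D♭ phrygian: D♭ E𝄫 F♭ G♭ A♭ B𝄫 C♭.
That puts A♭ below C♭.
3 letter names make it a third; at 3 semitones (a half step narrower than major) the quality is minor.

minor third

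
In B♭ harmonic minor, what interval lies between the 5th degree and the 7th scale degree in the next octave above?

major 10th

Spelling B♭ harmonic minor: B♭ C D♭ E♭ F G♭ A.
The 5th degree is F and the degree 7 (up an octave) is A.
F up to A spans 10 letter names and 16 semitones — a major tenth.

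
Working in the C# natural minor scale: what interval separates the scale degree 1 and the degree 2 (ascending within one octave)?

major second

C# natural minor: C# D# E F# G# A B.
The scale degree 1 is C# and the scale degree 2 is D#.
From C# to D# is 2 semitones, exactly the major second.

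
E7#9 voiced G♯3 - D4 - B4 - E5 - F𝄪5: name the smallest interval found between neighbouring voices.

Adjacent intervals: G♯3→D4 = diminished fifth; D4→B4 = major sixth; B4→E5 = perfect fourth; E5→F𝄪5 = augmented second.
The smallest is E5 to F𝄪5, an augmented second (3 semitones).

augmented 2nd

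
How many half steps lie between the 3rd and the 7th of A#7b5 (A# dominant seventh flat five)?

Spelling the chord: A#-C##-E-G#.
C## to G# is a diminished fifth: 6 semitones.

6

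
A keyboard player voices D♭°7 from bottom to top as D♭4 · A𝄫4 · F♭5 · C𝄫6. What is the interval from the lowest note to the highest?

diminished fourteenth

The outer voices are D♭4 and C𝄫6.
D♭ up to C𝄫 is 21 semitones, a whole step narrower than a major fourteenth, so the interval is diminished.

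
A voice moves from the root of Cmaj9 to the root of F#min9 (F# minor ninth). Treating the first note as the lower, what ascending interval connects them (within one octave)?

Cmaj9 has C as its root, and F#min9 (F# minor ninth) has F# as its root.
4 letter names make it a fourth; at 6 semitones (a half step wider than perfect) the quality is augmented.

A4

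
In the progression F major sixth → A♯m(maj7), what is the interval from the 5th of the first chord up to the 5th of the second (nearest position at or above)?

augmented third

F major sixth has C as its 5th, and A♯m(maj7) has E♯ as its 5th.
C up to E♯ is 5 semitones, a half step wider than a major third, so the interval is augmented.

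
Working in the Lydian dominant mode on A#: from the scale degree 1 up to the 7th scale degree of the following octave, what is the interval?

Spelling the Lydian dominant mode on A#: A# B# C## D## E# F## G#.
So we need the interval from A# up to G#.
A# up to G# is 22 semitones, a half step narrower than a major fourteenth, so the interval is minor.

m14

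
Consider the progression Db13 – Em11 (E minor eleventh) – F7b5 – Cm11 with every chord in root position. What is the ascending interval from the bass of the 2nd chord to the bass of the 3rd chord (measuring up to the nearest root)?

minor second

The roots are E and F.
E up to F is 1 semitone, a half step narrower than a major second, so the interval is minor.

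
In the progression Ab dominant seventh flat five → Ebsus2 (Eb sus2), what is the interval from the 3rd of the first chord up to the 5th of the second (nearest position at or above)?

The 3rd of Ab dominant seventh flat five is C; the 5th of Ebsus2 (Eb sus2) is Bb.
7 letter names make it a seventh; at 10 semitones (a half step narrower than major) the quality is minor.

minor 7th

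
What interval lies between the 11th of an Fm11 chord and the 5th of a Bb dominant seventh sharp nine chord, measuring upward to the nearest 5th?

Fm11 has Bb as its 11th, and Bb dominant seventh sharp nine has F as its 5th.
Counting 5 letters and 7 half steps from Bb gives a perfect fifth.

perfect fifth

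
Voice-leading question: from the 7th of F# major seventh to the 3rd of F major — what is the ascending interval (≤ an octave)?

d4

F# major seventh has E# as its 7th, and F major has A as its 3rd.
4 letter names make it a fourth; at 4 semitones (a half step narrower than perfect) the quality is diminished.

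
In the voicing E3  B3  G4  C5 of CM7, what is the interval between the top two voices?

perfect fourth

Those voices are G4 and C5.
Counting 4 letters and 5 half steps from G gives a perfect fourth.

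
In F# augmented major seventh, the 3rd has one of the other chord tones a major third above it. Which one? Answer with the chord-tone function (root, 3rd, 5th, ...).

The chord tones of F#maj7#5 are F#, A#, C##, E#.
The 3rd is A#. A major third above A# is C##.
C## is the chord's 5th.

5th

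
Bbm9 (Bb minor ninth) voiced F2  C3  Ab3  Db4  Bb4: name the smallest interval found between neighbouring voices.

P4

Adjacent intervals: F2→C3 = perfect fifth; C3→Ab3 = minor sixth; Ab3→Db4 = perfect fourth; Db4→Bb4 = major sixth.
The smallest is Ab3 to Db4, a perfect fourth (5 semitones).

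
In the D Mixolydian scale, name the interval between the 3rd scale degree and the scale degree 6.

perfect fourth

The scale runs D E F♯ G A B C.
That puts F♯ below B.
Counting 4 letters and 5 half steps from F♯ gives a perfect fourth.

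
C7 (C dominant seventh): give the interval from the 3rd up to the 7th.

d5

Spelling the chord: C, E, G, Bb.
The 3rd is E and the 7th is Bb.
From E to Bb: 6 semitones over a fifth = diminished.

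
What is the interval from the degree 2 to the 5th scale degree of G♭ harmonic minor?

Spelling G♭ harmonic minor: G♭ A♭ B𝄫 C♭ D♭ E𝄫 F.
Degree 2 = A♭; degree 5 = D♭.
Counting 4 letters and 5 half steps from A♭ gives a perfect fourth.

P4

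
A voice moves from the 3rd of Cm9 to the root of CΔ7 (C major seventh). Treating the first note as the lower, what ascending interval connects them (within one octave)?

major sixth

The 3rd of Cm9 is Eb; the root of CΔ7 (C major seventh) is C.
Eb up to C spans 6 letter names and 9 semitones — a major sixth.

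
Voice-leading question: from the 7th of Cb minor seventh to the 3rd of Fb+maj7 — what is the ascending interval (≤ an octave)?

major 7th

The 7th of Cb minor seventh is Bbb; the 3rd of Fb+maj7 is Ab.
Counting 7 letters and 11 half steps from Bbb gives a major seventh.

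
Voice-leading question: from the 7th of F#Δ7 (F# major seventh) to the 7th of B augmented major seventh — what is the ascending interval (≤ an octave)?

perfect 4th

F#Δ7 (F# major seventh) has E# as its 7th, and B augmented major seventh has A# as its 7th.
E# up to A# spans 4 letter names and 5 semitones — a perfect fourth.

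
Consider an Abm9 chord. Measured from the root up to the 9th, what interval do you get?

M9

The chord tones of Ab minor ninth are Ab-Cb-Eb-Gb-Bb.
The root is Ab and the 9th is Bb.
Counting 9 letters and 14 half steps from Ab gives a major ninth.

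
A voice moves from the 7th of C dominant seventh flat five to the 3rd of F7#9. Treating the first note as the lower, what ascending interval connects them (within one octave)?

major seventh

The 7th of C dominant seventh flat five is B♭; the 3rd of F7#9 is A.
Counting 7 letters and 11 half steps from B♭ gives a major seventh.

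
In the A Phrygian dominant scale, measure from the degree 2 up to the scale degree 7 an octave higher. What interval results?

Spelling the A Phrygian dominant scale: A Bb C# D E F G.
That puts Bb below G.
Bb up to G spans 13 letter names and 21 semitones — a major thirteenth.

major thirteenth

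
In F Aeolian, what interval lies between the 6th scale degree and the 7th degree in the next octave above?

M9

The scale runs F G A♭ B♭ C D♭ E♭.
The 6th scale degree is D♭ and the scale degree 7 (up an octave) is E♭.
D♭ up to E♭ spans 9 letter names and 14 semitones — a major ninth.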